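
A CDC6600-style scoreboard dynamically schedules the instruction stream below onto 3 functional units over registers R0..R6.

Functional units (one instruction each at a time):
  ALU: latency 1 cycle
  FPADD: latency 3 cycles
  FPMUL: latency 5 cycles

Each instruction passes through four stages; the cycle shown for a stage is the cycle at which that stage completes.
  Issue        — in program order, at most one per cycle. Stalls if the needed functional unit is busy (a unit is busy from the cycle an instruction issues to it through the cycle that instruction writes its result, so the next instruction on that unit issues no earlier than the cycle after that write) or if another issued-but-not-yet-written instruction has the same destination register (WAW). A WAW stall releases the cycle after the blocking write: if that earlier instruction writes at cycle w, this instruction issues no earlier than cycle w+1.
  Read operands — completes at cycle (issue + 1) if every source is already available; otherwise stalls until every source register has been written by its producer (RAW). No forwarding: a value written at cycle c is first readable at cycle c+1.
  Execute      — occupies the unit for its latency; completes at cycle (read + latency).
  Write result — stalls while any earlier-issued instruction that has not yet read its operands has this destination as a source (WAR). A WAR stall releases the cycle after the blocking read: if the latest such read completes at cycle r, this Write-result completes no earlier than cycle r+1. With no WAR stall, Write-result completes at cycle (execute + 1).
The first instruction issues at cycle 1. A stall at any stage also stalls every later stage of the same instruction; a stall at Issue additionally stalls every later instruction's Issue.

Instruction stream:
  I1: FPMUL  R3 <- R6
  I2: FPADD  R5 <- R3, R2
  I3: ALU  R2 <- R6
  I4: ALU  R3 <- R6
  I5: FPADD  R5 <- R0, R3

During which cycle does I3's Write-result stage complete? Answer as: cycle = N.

cycle = 10

I1 -> (1, 2, 7, 8)
I2 -> (2, 9, 12, 13)  // RAW R3: wait I1 write@8
I3 -> (3, 4, 5, 10)  // WAR R2: wait I2 read@9
I4 -> (11, 12, 13, 14)  // struct: ALU busy until I3 writes@10
I5 -> (14, 15, 18, 19)  // struct: FPADD busy until I2 writes@13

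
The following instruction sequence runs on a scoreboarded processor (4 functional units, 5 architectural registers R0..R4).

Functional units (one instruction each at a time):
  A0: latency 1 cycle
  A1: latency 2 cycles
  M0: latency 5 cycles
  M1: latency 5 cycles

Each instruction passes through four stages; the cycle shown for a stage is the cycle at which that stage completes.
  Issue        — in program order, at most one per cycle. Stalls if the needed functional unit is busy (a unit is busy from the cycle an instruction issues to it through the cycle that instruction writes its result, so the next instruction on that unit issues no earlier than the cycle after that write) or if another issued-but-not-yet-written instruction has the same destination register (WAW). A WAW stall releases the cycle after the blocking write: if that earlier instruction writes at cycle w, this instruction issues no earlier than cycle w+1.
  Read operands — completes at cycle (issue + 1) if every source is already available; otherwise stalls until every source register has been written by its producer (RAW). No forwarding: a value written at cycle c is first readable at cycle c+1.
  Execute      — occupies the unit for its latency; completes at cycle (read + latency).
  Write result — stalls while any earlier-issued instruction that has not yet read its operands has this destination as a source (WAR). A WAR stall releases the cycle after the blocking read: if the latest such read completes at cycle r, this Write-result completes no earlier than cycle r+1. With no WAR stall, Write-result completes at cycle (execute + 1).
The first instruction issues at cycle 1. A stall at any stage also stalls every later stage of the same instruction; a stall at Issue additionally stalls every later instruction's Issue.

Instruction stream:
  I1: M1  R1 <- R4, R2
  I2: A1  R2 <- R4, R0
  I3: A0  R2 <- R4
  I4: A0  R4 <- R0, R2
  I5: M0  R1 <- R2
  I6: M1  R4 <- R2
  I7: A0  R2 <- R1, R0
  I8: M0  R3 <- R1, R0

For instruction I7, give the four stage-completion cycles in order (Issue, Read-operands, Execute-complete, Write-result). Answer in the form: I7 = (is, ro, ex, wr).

I7 = (16, 20, 21, 22)

cycle 1: issue I1 (M1)
cycle 2: I1 read-ops, issue I2 (A1)
cycle 3: I2 read-ops
cycle 5: I2 finished on A1
cycle 6: I2→R2
cycle 7: I1 finished on M1, issue I3 (A0)
cycle 8: I1→R1, I3 read-ops
cycle 9: I3 finished on A0
cycle 10: I3→R2
cycle 11: issue I4 (A0)
cycle 12: I4 read-ops, issue I5 (M0)
cycle 13: I4 finished on A0, I5 read-ops
cycle 14: I4→R4
cycle 15: issue I6 (M1)
cycle 16: I6 read-ops, issue I7 (A0)
cycle 18: I5 finished on M0
cycle 19: I5→R1
cycle 20: I7 read-ops, issue I8 (M0)
cycle 21: I6 finished on M1, I7 finished on A0, I8 read-ops
cycle 22: I6→R4, I7→R2
cycle 26: I8 finished on M0
cycle 27: I8→R3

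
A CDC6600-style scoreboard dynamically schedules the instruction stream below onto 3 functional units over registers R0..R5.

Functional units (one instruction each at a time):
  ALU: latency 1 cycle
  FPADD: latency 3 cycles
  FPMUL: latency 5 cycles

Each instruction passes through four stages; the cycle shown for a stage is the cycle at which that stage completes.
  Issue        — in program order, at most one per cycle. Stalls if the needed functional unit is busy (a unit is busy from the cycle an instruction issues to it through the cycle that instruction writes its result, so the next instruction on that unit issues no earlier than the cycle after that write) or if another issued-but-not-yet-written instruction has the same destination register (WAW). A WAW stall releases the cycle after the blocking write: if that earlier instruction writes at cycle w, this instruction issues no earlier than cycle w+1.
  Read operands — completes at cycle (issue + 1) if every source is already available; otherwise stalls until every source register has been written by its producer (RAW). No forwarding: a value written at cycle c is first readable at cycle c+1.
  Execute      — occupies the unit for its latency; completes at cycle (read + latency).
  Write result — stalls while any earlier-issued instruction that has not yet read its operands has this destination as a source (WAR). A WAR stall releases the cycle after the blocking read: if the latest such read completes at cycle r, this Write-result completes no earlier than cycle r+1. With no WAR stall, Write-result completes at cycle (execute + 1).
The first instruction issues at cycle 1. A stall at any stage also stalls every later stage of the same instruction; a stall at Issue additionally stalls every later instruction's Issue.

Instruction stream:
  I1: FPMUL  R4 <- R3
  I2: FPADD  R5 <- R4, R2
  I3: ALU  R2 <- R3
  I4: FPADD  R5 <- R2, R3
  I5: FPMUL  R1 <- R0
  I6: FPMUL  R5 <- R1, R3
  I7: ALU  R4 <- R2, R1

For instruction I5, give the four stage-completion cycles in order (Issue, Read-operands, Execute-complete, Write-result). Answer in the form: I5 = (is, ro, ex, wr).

  I1 | 1 | 2 | 7 | 8
  I2 | 2 | 9 | 12 | 13   RAW R4: wait I1 write@8
  I3 | 3 | 4 | 5 | 10   WAR R2: wait I2 read@9
  I4 | 14 | 15 | 18 | 19   struct: FPADD busy until I2 writes@13
  I5 | 15 | 16 | 21 | 22
  I6 | 23 | 24 | 29 | 30   struct: FPMUL busy until I5 writes@22
  I7 | 24 | 25 | 26 | 27

I5 = (15, 16, 21, 22)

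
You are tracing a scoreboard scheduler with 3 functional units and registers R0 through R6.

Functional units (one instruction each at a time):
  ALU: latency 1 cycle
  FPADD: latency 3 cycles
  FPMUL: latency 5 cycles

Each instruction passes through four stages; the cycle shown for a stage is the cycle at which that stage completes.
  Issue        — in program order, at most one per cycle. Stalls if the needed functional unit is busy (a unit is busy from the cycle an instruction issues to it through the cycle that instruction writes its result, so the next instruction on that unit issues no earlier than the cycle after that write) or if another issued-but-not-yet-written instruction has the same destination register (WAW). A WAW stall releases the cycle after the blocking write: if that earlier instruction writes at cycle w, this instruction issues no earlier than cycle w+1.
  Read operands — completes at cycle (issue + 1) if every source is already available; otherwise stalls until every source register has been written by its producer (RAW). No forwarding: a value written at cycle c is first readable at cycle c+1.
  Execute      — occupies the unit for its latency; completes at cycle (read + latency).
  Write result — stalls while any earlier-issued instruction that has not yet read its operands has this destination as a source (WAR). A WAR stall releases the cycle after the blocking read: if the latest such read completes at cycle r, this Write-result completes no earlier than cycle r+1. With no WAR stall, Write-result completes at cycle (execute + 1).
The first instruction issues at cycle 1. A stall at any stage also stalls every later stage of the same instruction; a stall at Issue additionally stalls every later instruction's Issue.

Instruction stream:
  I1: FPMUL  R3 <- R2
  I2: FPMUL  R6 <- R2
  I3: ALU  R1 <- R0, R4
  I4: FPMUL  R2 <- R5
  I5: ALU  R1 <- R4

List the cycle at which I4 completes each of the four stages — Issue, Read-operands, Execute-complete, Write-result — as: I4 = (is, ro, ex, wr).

I4 = (17, 18, 23, 24)

I1 -> (1, 2, 7, 8)
I2 -> (9, 10, 15, 16)  // struct: FPMUL busy until I1 writes@8
I3 -> (10, 11, 12, 13)
I4 -> (17, 18, 23, 24)  // struct: FPMUL busy until I2 writes@16
I5 -> (18, 19, 20, 21)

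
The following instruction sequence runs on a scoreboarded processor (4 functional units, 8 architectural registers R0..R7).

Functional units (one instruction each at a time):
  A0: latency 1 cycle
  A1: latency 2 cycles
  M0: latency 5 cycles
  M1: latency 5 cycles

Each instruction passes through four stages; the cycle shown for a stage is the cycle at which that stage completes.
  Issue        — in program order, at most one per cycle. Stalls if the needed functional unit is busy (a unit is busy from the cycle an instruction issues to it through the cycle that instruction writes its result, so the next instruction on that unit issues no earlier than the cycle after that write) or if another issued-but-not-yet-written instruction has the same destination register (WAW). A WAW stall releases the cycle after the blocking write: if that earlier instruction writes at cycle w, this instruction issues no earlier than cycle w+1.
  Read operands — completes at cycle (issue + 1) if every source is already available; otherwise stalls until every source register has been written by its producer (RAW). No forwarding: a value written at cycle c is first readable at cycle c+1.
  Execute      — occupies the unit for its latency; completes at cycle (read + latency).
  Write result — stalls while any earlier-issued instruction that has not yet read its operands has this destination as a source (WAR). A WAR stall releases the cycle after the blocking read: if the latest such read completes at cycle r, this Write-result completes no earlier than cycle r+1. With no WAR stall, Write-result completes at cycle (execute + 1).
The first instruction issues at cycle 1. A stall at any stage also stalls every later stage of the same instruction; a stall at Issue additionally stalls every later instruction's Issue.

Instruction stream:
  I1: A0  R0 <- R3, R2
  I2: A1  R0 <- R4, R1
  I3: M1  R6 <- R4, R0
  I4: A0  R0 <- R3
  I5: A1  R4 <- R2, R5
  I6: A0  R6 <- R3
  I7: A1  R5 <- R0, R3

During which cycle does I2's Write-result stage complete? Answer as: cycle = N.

cycle = 9

  I1 | 1 | 2 | 3 | 4
  I2 | 5 | 6 | 8 | 9   WAW R0: wait I1 write@4
  I3 | 6 | 10 | 15 | 16   RAW R0: wait I2 write@9
  I4 | 10 | 11 | 12 | 13   WAW R0: wait I2 write@9
  I5 | 11 | 12 | 14 | 15
  I6 | 17 | 18 | 19 | 20   WAW R6: wait I3 write@16
  I7 | 18 | 19 | 21 | 22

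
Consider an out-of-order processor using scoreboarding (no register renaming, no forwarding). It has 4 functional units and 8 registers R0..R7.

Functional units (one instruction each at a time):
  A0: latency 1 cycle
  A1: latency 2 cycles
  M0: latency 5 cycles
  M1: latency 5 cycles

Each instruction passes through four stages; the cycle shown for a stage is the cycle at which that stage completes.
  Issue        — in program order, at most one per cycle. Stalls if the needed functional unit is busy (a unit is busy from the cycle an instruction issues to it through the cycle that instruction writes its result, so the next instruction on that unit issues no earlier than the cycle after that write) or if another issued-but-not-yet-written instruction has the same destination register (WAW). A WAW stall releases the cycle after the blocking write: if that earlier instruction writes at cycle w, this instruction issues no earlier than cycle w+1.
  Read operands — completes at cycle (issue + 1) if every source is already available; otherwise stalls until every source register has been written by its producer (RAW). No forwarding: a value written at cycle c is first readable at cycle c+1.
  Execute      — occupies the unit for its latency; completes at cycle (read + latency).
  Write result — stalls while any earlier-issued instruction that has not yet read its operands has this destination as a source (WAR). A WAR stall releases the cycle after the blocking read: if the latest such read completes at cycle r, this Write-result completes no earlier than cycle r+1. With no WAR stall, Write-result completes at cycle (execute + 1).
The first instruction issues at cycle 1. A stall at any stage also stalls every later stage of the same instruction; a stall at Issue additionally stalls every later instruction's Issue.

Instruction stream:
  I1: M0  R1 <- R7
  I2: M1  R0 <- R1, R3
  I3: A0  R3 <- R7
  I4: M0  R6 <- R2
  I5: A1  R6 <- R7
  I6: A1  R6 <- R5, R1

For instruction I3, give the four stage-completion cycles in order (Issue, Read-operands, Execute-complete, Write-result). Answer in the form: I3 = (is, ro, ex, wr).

t=1  I1→M0
t=2  I1 RO, I2→M1
t=3  I3→A0
t=4  I3 RO
t=5  I3 EX
t=7  I1 EX
t=8  I1 WR R1
t=9  I2 RO, I4→M0
t=10  I3 WR R3, I4 RO
t=14  I2 EX
t=15  I2 WR R0, I4 EX
t=16  I4 WR R6
t=17  I5→A1
t=18  I5 RO
t=20  I5 EX
t=21  I5 WR R6
t=22  I6→A1
t=23  I6 RO
t=25  I6 EX
t=26  I6 WR R6

I3 = (3, 4, 5, 10)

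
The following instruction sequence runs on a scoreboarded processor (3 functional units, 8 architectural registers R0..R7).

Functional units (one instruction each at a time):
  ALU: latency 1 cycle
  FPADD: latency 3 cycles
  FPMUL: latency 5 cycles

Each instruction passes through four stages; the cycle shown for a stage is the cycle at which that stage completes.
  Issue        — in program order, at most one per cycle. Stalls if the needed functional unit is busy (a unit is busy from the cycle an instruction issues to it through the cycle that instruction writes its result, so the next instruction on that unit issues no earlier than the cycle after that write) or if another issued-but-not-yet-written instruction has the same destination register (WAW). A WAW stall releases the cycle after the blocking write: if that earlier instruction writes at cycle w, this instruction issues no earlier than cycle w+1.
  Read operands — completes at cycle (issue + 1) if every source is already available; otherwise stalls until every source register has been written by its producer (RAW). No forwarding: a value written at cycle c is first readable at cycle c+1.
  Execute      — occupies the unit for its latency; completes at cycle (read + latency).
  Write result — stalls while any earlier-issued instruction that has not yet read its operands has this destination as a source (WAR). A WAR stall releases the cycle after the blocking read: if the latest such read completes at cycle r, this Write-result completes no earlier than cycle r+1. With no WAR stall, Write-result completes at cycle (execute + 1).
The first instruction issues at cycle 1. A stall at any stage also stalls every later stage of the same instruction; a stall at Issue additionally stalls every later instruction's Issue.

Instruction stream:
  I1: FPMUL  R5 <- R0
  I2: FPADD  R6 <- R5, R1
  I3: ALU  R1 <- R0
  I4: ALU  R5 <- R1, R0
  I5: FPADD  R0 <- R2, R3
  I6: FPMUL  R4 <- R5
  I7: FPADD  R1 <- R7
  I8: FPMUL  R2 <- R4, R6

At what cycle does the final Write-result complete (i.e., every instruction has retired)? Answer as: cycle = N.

cycle = 30

c1: I1 issues→FPMUL
c2: I1 reads, I2 issues→FPADD
c3: I3 issues→ALU
c4: I3 reads
c5: I3 exec-done
c7: I1 exec-done
c8: I1 writes R5
c9: I2 reads
c10: I3 writes R1
c11: I4 issues→ALU
c12: I2 exec-done, I4 reads
c13: I2 writes R6, I4 exec-done
c14: I4 writes R5, I5 issues→FPADD
c15: I5 reads, I6 issues→FPMUL
c16: I6 reads
c18: I5 exec-done
c19: I5 writes R0
c20: I7 issues→FPADD
c21: I6 exec-done, I7 reads
c22: I6 writes R4
c23: I8 issues→FPMUL
c24: I7 exec-done, I8 reads
c25: I7 writes R1
c29: I8 exec-done
c30: I8 writes R2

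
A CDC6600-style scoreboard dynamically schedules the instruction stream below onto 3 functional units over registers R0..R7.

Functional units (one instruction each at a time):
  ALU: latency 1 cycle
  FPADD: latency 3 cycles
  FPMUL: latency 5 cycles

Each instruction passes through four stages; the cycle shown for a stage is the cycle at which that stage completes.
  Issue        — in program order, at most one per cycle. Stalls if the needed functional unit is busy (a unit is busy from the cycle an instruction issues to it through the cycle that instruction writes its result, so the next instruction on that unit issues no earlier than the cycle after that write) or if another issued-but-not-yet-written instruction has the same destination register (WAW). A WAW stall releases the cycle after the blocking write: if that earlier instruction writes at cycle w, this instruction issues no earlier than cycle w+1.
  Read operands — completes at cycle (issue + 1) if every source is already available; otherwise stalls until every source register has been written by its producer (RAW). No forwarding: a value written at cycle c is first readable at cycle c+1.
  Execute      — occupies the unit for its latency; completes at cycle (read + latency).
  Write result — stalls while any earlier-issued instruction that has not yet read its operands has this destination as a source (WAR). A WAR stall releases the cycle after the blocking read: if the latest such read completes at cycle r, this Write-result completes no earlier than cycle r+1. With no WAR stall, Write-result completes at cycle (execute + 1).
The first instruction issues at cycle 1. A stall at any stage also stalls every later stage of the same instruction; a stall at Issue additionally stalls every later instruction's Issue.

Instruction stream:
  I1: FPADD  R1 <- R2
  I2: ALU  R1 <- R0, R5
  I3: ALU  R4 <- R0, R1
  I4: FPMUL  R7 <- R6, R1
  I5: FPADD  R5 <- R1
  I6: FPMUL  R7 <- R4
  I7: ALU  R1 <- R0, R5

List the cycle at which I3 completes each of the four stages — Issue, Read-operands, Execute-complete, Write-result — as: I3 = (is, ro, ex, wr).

  I1 | 1 | 2 | 5 | 6
  I2 | 7 | 8 | 9 | 10   WAW R1: wait I1 write@6
  I3 | 11 | 12 | 13 | 14   struct: ALU busy until I2 writes@10
  I4 | 12 | 13 | 18 | 19
  I5 | 13 | 14 | 17 | 18
  I6 | 20 | 21 | 26 | 27   struct: FPMUL busy until I4 writes@19
  I7 | 21 | 22 | 23 | 24

I3 = (11, 12, 13, 14)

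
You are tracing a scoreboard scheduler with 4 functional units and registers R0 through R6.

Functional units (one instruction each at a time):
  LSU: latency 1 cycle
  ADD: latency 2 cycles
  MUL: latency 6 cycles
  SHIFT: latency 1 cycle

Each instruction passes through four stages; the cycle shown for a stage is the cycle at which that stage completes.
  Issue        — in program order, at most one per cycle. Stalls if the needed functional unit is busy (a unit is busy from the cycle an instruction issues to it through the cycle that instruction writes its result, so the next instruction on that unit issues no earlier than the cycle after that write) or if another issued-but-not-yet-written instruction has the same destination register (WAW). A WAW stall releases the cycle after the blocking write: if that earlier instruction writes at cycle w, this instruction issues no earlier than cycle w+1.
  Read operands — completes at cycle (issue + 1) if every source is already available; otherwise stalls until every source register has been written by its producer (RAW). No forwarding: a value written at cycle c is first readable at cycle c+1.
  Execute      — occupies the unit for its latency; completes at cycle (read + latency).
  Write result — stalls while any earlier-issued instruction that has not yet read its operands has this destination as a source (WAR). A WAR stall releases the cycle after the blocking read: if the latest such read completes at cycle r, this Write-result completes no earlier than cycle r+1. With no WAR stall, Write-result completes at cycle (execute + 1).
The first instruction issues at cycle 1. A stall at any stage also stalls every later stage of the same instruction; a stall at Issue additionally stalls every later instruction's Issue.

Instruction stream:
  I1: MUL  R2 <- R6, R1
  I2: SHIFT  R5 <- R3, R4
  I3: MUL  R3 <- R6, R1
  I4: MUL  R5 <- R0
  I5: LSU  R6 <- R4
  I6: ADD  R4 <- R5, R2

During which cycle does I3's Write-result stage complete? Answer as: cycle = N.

cycle = 18

c1: I1 issues→MUL
c2: I1 reads · I2 issues→SHIFT
c3: I2 reads
c4: I2 exec-done
c5: I2 writes R5
c8: I1 exec-done
c9: I1 writes R2
c10: I3 issues→MUL
c11: I3 reads
c17: I3 exec-done
c18: I3 writes R3
c19: I4 issues→MUL
c20: I4 reads · I5 issues→LSU
c21: I5 reads · I6 issues→ADD
c22: I5 exec-done
c23: I5 writes R6
c26: I4 exec-done
c27: I4 writes R5
c28: I6 reads
c30: I6 exec-done
c31: I6 writes R4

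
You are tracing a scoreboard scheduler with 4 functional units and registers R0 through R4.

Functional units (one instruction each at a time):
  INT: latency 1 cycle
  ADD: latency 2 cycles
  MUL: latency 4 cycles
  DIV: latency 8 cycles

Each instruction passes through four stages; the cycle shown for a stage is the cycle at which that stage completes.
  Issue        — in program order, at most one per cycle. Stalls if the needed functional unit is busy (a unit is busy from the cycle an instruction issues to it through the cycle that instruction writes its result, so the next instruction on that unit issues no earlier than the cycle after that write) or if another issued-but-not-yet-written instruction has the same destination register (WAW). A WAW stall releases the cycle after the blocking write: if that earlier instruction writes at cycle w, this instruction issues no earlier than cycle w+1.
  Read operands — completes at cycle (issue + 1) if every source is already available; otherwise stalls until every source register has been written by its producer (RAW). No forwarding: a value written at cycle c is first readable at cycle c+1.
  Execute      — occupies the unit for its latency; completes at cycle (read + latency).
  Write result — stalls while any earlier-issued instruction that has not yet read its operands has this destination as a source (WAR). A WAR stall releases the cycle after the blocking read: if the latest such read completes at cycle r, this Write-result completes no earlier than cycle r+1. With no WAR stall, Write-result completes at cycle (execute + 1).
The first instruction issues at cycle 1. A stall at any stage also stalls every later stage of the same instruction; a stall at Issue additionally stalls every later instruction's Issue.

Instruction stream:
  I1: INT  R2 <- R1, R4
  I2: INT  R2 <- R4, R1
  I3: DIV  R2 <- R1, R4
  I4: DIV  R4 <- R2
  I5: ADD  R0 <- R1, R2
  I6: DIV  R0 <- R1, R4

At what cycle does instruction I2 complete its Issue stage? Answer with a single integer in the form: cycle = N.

cycle = 5

[I1] 1/2/3/4
[I2] 5/6/7/8  (struct: INT busy until I1 writes@4)
[I3] 9/10/18/19  (WAW R2: wait I2 write@8)
[I4] 20/21/29/30  (struct: DIV busy until I3 writes@19)
[I5] 21/22/24/25
[I6] 31/32/40/41  (struct: DIV busy until I4 writes@30)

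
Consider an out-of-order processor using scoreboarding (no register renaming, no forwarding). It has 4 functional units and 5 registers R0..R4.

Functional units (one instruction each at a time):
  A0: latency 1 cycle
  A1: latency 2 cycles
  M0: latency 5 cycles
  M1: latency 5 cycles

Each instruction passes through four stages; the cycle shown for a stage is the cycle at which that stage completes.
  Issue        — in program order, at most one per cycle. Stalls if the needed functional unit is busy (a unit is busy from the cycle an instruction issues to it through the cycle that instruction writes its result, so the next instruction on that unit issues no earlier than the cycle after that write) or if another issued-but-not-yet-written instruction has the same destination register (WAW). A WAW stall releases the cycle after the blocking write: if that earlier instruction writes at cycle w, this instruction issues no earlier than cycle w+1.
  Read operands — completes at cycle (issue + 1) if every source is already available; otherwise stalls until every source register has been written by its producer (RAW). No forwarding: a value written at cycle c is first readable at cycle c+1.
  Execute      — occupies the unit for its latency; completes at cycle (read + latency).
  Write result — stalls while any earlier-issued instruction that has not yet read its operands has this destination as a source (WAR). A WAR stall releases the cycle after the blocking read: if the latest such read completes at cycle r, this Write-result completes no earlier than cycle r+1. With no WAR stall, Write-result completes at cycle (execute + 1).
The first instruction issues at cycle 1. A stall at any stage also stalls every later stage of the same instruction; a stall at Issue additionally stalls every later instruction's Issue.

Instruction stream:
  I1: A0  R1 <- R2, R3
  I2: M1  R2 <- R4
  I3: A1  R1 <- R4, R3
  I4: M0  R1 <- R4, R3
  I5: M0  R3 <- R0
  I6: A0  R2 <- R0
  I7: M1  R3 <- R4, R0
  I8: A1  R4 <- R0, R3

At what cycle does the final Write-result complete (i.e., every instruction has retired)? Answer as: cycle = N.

1) issue 1, read 2, done 3, write 4
2) issue 2, read 3, done 8, write 9
3) issue 5, read 6, done 8, write 9  <WAW R1: wait I1 write@4>
4) issue 10, read 11, done 16, write 17  <WAW R1: wait I3 write@9>
5) issue 18, read 19, done 24, write 25  <struct: M0 busy until I4 writes@17>
6) issue 19, read 20, done 21, write 22
7) issue 26, read 27, done 32, write 33  <WAW R3: wait I5 write@25>
8) issue 27, read 34, done 36, write 37  <RAW R3: wait I7 write@33>

cycle = 37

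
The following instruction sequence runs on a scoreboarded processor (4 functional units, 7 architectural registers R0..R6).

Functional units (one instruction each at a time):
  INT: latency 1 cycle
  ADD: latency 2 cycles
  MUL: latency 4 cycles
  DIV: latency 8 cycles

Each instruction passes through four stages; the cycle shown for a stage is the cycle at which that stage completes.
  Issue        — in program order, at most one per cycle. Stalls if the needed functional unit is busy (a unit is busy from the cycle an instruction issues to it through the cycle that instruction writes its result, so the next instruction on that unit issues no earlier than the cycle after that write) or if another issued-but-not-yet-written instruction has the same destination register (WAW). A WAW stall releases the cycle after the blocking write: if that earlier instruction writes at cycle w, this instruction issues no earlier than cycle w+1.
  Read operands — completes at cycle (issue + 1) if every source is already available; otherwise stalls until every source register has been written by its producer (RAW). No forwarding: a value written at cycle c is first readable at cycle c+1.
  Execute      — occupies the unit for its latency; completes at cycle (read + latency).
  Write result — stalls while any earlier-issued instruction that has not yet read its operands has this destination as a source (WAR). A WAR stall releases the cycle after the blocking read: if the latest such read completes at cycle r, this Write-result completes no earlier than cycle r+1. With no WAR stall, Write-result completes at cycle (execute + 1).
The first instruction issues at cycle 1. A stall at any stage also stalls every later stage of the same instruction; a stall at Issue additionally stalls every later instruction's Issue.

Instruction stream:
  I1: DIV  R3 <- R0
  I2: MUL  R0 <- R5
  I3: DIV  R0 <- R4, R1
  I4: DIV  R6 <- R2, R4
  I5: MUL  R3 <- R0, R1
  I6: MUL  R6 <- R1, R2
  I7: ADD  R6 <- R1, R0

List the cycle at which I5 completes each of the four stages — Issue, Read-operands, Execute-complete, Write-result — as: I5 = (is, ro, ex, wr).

cycle 1: issue I1 (DIV)
cycle 2: I1 read-ops · issue I2 (MUL)
cycle 3: I2 read-ops
cycle 7: I2 finished on MUL
cycle 8: I2→R0
cycle 10: I1 finished on DIV
cycle 11: I1→R3
cycle 12: issue I3 (DIV)
cycle 13: I3 read-ops
cycle 21: I3 finished on DIV
cycle 22: I3→R0
cycle 23: issue I4 (DIV)
cycle 24: I4 read-ops · issue I5 (MUL)
cycle 25: I5 read-ops
cycle 29: I5 finished on MUL
cycle 30: I5→R3
cycle 32: I4 finished on DIV
cycle 33: I4→R6
cycle 34: issue I6 (MUL)
cycle 35: I6 read-ops
cycle 39: I6 finished on MUL
cycle 40: I6→R6
cycle 41: issue I7 (ADD)
cycle 42: I7 read-ops
cycle 44: I7 finished on ADD
cycle 45: I7→R6

I5 = (24, 25, 29, 30)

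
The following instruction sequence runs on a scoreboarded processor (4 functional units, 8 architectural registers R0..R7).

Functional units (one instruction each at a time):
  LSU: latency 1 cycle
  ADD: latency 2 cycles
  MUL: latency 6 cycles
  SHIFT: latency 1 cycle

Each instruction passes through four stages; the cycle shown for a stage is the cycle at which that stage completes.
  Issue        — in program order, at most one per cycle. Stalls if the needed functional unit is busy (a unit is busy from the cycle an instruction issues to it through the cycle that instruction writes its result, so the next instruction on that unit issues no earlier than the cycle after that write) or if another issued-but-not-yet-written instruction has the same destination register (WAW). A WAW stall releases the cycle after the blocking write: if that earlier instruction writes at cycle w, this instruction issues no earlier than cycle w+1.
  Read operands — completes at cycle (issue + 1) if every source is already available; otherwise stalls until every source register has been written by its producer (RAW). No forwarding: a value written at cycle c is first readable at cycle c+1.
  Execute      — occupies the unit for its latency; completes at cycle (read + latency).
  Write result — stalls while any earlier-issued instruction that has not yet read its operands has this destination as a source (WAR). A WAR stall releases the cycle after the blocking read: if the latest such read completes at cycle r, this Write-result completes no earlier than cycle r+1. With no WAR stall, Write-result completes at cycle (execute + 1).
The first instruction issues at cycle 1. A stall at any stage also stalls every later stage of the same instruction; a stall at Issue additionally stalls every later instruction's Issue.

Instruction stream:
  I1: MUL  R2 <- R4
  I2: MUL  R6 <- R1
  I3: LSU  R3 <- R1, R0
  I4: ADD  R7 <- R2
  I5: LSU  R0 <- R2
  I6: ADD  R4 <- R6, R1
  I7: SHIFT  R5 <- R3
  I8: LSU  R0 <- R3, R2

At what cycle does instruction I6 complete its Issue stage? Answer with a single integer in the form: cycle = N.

cycle = 17

[I1] 1/2/8/9
[I2] 10/11/17/18  (struct: MUL busy until I1 writes@9)
[I3] 11/12/13/14
[I4] 12/13/15/16
[I5] 15/16/17/18  (struct: LSU busy until I3 writes@14)
[I6] 17/19/21/22  (struct: ADD busy until I4 writes@16; RAW R6: wait I2 write@18)
[I7] 18/19/20/21
[I8] 19/20/21/22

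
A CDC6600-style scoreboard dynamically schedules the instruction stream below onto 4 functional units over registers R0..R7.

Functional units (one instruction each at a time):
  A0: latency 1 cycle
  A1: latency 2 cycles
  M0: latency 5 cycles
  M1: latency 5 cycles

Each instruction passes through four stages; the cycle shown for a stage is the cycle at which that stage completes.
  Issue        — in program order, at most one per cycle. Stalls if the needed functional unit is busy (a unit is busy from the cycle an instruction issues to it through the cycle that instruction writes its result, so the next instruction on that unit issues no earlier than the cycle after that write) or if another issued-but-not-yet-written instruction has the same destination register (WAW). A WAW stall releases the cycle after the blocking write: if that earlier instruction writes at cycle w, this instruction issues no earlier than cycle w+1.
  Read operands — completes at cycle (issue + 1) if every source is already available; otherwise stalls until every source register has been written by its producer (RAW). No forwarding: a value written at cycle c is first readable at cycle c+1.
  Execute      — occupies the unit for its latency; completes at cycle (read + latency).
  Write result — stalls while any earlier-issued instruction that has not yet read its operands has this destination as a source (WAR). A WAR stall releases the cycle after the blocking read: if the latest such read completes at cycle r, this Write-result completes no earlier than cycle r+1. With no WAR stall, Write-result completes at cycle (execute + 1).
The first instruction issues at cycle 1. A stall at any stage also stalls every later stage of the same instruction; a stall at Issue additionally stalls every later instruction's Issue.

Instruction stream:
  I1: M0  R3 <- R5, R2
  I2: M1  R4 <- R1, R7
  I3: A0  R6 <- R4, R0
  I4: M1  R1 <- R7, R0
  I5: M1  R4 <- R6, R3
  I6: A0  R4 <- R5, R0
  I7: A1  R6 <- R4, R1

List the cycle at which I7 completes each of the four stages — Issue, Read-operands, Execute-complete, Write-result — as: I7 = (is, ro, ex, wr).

I7 = (27, 30, 32, 33)

[1] I1 dispatched to M0
[2] I1 operands ready, I2 dispatched to M1
[3] I2 operands ready, I3 dispatched to A0
[7] I1 complete
[8] R3←I1, I2 complete
[9] R4←I2
[10] I3 operands ready, I4 dispatched to M1
[11] I3 complete, I4 operands ready
[12] R6←I3
[16] I4 complete
[17] R1←I4
[18] I5 dispatched to M1
[19] I5 operands ready
[24] I5 complete
[25] R4←I5
[26] I6 dispatched to A0
[27] I6 operands ready, I7 dispatched to A1
[28] I6 complete
[29] R4←I6
[30] I7 operands ready
[32] I7 complete
[33] R6←I7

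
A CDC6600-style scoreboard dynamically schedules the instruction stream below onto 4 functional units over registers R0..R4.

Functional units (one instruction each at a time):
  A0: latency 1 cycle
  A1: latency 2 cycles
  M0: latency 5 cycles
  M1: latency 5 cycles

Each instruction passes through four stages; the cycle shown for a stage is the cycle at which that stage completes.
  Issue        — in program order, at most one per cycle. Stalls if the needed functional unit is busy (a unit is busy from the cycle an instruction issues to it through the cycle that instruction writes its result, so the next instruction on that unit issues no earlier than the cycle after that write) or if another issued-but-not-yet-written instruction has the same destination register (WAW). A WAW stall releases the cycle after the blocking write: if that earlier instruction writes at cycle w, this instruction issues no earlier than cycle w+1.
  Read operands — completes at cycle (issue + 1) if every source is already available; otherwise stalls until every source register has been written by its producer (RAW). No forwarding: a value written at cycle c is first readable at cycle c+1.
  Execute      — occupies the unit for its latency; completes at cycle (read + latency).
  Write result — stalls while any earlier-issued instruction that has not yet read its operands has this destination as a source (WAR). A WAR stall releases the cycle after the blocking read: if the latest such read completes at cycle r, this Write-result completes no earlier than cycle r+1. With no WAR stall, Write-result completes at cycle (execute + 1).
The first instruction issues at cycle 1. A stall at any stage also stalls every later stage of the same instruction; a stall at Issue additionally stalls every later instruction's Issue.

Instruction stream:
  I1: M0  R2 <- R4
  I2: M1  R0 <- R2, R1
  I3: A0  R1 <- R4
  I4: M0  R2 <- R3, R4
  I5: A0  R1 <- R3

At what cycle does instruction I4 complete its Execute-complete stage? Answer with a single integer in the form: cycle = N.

cycle = 15

I1: IS=1 RO=2 EX=7 WR=8
I2: IS=2 RO=9 EX=14 WR=15  [RAW R2: wait I1 write@8]
I3: IS=3 RO=4 EX=5 WR=10  [WAR R1: wait I2 read@9]
I4: IS=9 RO=10 EX=15 WR=16  [struct: M0 busy until I1 writes@8]
I5: IS=11 RO=12 EX=13 WR=14  [struct: A0 busy until I3 writes@10]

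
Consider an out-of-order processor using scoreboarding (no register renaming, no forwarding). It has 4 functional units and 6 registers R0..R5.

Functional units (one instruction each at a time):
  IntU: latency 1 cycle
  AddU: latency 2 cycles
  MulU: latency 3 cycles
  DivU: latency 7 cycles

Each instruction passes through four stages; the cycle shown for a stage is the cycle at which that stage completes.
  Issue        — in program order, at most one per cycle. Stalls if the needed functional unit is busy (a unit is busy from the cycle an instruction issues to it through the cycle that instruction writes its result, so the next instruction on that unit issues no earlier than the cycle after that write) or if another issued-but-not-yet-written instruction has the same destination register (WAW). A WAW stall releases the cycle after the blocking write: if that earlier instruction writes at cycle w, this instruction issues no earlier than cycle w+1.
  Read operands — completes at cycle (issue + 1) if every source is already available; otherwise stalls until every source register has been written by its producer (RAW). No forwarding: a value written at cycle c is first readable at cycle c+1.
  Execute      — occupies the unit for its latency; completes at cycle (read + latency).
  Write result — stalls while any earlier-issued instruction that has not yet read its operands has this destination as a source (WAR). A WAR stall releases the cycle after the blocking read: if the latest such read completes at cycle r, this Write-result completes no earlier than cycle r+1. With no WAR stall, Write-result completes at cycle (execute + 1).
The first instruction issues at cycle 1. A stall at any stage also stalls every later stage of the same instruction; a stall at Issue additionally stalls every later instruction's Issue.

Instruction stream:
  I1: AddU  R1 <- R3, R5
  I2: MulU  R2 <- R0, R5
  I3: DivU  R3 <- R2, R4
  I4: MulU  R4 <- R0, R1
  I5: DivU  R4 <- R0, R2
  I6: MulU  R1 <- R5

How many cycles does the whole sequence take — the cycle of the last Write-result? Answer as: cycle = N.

I1 -> (1, 2, 4, 5)
I2 -> (2, 3, 6, 7)
I3 -> (3, 8, 15, 16)  // RAW R2: wait I2 write@7
I4 -> (8, 9, 12, 13)  // struct: MulU busy until I2 writes@7
I5 -> (17, 18, 25, 26)  // struct: DivU busy until I3 writes@16
I6 -> (18, 19, 22, 23)

cycle = 26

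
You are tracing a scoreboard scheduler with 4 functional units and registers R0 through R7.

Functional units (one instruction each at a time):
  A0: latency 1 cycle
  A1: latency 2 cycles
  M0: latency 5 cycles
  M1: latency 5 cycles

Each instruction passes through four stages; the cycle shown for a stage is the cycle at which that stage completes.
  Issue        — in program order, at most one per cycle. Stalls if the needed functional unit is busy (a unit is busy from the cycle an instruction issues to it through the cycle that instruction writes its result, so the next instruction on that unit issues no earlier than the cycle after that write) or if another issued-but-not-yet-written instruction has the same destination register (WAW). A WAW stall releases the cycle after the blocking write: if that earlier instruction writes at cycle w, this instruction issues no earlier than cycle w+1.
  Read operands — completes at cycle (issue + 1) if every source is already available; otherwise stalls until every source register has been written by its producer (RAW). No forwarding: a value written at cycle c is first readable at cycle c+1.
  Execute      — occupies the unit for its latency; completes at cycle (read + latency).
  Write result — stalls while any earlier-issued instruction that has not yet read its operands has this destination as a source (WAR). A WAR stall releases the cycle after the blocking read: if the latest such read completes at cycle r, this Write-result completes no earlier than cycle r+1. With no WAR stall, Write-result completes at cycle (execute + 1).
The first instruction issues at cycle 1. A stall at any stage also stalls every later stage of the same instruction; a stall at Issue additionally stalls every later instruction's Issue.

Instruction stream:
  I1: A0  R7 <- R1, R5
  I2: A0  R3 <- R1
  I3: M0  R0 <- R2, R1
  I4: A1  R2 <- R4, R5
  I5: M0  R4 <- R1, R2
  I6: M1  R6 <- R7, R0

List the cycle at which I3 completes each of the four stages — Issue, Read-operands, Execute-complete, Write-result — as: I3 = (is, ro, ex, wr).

I3 = (6, 7, 12, 13)

cycle 1: issue I1 (A0)
cycle 2: I1 read-ops
cycle 3: I1 finished on A0
cycle 4: I1→R7
cycle 5: issue I2 (A0)
cycle 6: I2 read-ops; issue I3 (M0)
cycle 7: I2 finished on A0; I3 read-ops; issue I4 (A1)
cycle 8: I2→R3; I4 read-ops
cycle 10: I4 finished on A1
cycle 11: I4→R2
cycle 12: I3 finished on M0
cycle 13: I3→R0
cycle 14: issue I5 (M0)
cycle 15: I5 read-ops; issue I6 (M1)
cycle 16: I6 read-ops
cycle 20: I5 finished on M0
cycle 21: I5→R4; I6 finished on M1
cycle 22: I6→R6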